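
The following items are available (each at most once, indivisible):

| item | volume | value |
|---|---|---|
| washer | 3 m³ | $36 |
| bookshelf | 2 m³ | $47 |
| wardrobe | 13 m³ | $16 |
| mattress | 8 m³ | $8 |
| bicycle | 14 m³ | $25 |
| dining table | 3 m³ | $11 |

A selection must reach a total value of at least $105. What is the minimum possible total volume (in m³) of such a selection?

Subsets with value ≥ 105, sorted by total volume:
- washer+bookshelf+bicycle: volume 19, value 108
- washer+bookshelf+wardrobe+dining table: volume 21, value 110
- washer+bookshelf+bicycle+dining table: volume 22, value 119
- washer+bookshelf+wardrobe+mattress: volume 26, value 107
Minimum volume: 19 m³.

19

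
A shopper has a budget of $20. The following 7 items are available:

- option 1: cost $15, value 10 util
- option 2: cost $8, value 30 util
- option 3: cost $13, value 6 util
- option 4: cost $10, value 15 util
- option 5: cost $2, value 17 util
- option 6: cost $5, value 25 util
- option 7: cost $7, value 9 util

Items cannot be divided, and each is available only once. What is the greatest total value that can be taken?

72 util

This is a 0/1 knapsack; check combinations near the capacity.
- option 2+option 5+option 6: cost 8+2+5=15, value 30+17+25=72
- option 2+option 6+option 7: cost 8+5+7=20, value 30+25+9=64
- option 2+option 4+option 5: cost 8+10+2=20, value 30+15+17=62
- option 4+option 5+option 6: cost 10+2+5=17, value 15+17+25=57
Best: 72 util.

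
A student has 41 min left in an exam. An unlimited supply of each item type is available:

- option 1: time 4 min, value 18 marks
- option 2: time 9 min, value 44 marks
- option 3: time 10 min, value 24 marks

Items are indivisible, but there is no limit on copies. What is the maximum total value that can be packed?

194 marks

Best value-per-unit is option 2 at 44/9; filling with it alone gives 4×44 = 176.
Optimal mix: 1×option 1 + 4×option 2 → time 40, value 194.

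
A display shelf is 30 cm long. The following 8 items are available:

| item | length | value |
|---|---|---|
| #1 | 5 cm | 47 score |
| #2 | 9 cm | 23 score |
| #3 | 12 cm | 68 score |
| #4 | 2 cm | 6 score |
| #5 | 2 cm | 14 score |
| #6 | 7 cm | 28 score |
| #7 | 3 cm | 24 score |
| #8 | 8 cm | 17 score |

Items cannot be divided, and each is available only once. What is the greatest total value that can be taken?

181 score

Check high-value combinations within 30 cm:
- #1+#3+#5+#6+#7: length 5+12+2+7+3=29, value 47+68+14+28+24=181
- #1+#3+#4+#6+#7: length 5+12+2+7+3=29, value 47+68+6+28+24=173
- #1+#3+#5+#7+#8: length 5+12+2+3+8=30, value 47+68+14+24+17=170
- #1+#3+#6+#7: length 5+12+7+3=27, value 47+68+28+24=167
- #1+#3+#4+#5+#6: length 5+12+2+2+7=28, value 47+68+6+14+28=163
Best: 181 score.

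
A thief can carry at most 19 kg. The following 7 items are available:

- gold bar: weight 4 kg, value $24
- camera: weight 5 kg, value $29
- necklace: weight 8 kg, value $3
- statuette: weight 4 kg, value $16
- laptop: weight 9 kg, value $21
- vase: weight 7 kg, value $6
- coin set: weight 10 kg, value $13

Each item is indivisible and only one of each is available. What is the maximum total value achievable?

$74

This is a 0/1 knapsack; check combinations near the capacity.
- gold bar+camera+laptop: weight 4+5+9=18, value 24+29+21=74
- gold bar+camera+statuette: weight 4+5+4=13, value 24+29+16=69
- camera+statuette+laptop: weight 5+4+9=18, value 29+16+21=66
- gold bar+camera+coin set: weight 4+5+10=19, value 24+29+13=66
Best: $74.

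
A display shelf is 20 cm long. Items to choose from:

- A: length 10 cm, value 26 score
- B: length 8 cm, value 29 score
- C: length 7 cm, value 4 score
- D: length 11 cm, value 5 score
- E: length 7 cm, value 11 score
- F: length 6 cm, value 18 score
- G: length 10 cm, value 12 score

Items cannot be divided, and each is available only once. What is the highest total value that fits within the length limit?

Check high-value combinations within 20 cm:
- A+B: length 10+8=18, value 26+29=55
- B+F: length 8+6=14, value 29+18=47
- A+F: length 10+6=16, value 26+18=44
- B+G: length 8+10=18, value 29+12=41
Best: 55 score.

55 score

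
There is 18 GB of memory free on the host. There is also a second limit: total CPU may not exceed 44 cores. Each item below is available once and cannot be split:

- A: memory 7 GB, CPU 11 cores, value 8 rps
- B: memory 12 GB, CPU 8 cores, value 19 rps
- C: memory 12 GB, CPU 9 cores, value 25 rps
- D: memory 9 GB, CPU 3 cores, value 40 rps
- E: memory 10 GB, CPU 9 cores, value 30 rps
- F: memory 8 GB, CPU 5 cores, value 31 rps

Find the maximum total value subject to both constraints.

71 rps

Feasible sets respecting both limits:
- D+F: memory 17, CPU 8, value 71
- E+F: memory 18, CPU 14, value 61
- A+D: memory 16, CPU 14, value 48
- D: memory 9, CPU 3, value 40
Best: 71 rps.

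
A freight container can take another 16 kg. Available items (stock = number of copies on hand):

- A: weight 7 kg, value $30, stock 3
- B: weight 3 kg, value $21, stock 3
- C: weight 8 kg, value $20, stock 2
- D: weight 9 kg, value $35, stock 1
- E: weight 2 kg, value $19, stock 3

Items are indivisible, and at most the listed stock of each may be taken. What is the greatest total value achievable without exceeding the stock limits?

$120

Best selections within weight 16 and stock limits:
- 3×B + 3×E: weight 15, value 120
- 1×A + 1×B + 3×E: weight 16, value 108
- 3×B + 2×E: weight 13, value 101
- 2×B + 3×E: weight 12, value 99
Best: $120.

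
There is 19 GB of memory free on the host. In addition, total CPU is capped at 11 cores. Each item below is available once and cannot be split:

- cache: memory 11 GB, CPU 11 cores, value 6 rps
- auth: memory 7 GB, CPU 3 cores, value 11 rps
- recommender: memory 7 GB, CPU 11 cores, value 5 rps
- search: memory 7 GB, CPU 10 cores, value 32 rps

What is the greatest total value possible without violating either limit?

Feasible sets respecting both limits:
- search: memory 7, CPU 10, value 32
- auth: memory 7, CPU 3, value 11
- cache: memory 11, CPU 11, value 6
- recommender: memory 7, CPU 11, value 5
Best: 32 rps.

32 rps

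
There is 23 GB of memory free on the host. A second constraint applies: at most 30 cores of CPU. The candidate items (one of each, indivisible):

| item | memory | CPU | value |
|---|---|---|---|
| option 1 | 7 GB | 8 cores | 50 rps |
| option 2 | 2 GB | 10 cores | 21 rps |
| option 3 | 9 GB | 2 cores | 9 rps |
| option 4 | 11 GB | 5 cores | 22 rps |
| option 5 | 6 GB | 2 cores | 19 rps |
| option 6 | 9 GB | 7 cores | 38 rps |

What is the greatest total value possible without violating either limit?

Feasible sets respecting both limits:
- option 1+option 2+option 6: memory 18, CPU 25, value 109
- option 1+option 5+option 6: memory 22, CPU 17, value 107
- option 1+option 2+option 4: memory 20, CPU 23, value 93
Best: 109 rps.

109 rps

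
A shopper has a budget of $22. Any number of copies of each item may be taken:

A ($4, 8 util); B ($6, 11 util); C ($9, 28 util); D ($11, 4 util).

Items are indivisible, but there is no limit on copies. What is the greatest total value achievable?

Best value-per-unit is C at 28/9; filling with it alone gives 2×28 = 56.
Optimal mix: 1×A + 2×C → cost 22, value 64.

64 util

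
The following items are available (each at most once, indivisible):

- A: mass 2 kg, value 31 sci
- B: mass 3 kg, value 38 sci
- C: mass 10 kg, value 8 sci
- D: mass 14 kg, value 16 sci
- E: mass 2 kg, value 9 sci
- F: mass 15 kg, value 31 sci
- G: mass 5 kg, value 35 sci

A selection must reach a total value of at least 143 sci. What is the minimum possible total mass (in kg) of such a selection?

27

Subsets with value ≥ 143, sorted by total mass:
- A+B+E+F+G: mass 27, value 144
- A+B+C+F+G: mass 35, value 143
Minimum mass: 27 kg.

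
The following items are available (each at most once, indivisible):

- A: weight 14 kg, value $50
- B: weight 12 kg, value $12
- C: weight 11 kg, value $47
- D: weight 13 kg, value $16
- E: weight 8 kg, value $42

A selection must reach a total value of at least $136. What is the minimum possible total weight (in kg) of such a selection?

33

Subsets with value ≥ 136, sorted by total weight:
- A+C+E: weight 33, value 139
- A+B+C+E: weight 45, value 151
Minimum weight: 33 kg.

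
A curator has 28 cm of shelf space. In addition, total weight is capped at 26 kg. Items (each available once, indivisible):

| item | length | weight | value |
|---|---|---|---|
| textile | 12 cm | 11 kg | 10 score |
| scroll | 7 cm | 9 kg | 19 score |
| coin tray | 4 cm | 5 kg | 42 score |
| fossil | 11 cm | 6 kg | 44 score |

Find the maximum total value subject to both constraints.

105 score

Feasible sets respecting both limits:
- scroll+coin tray+fossil: length 22, weight 20, value 105
- textile+coin tray+fossil: length 27, weight 22, value 96
- coin tray+fossil: length 15, weight 11, value 86
- textile+scroll+coin tray: length 23, weight 25, value 71
Best: 105 score.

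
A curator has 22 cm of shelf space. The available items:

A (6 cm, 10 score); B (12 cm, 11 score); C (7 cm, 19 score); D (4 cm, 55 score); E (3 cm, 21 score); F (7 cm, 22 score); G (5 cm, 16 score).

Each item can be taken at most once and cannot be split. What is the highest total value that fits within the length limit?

Check high-value combinations within 22 cm:
- C+D+E+F: length 7+4+3+7=21, value 19+55+21+22=117
- D+E+F+G: length 4+3+7+5=19, value 55+21+22+16=114
- C+D+E+G: length 7+4+3+5=19, value 19+55+21+16=111
- A+D+E+F: length 6+4+3+7=20, value 10+55+21+22=108
- A+C+D+E: length 6+7+4+3=20, value 10+19+55+21=105
Best: 117 score.

117 score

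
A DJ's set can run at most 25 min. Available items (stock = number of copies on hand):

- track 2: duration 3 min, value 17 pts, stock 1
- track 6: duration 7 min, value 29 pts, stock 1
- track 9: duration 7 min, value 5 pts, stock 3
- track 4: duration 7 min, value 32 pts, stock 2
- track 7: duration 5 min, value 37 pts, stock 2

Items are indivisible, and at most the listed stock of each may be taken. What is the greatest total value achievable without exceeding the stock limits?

138 pts

Best selections within duration 25 and stock limits:
- 2×track 4 + 2×track 7: duration 24, value 138
- 1×track 6 + 1×track 4 + 2×track 7: duration 24, value 135
Best: 138 pts.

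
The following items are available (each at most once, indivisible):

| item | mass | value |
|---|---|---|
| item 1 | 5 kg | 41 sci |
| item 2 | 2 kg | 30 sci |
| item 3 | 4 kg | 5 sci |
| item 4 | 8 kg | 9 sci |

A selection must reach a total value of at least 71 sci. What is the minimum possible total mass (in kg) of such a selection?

Subsets with value ≥ 71, sorted by total mass:
- item 1+item 2: mass 7, value 71
- item 1+item 2+item 3: mass 11, value 76
- item 1+item 2+item 4: mass 15, value 80
- item 1+item 2+item 3+item 4: mass 19, value 85
Minimum mass: 7 kg.

7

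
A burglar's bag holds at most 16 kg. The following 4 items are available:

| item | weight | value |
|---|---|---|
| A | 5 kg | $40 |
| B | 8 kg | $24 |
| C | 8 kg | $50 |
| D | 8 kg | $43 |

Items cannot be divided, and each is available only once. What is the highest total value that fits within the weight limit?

Check high-value combinations within 16 kg:
- C+D: weight 8+8=16, value 50+43=93
- A+C: weight 5+8=13, value 40+50=90
- A+D: weight 5+8=13, value 40+43=83
- B+C: weight 8+8=16, value 24+50=74
Best: $93.

$93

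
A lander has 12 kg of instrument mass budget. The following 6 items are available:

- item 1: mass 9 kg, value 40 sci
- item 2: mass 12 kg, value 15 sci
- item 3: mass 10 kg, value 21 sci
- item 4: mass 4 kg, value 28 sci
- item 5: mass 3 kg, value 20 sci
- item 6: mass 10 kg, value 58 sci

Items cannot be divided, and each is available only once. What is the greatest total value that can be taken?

Check high-value combinations within 12 kg:
- item 1+item 5: mass 9+3=12, value 40+20=60
- item 6: mass 10, value 58
- item 4+item 5: mass 4+3=7, value 28+20=48
- item 1: mass 9, value 40
- item 4: mass 4, value 28
Best: 60 sci.

60 sci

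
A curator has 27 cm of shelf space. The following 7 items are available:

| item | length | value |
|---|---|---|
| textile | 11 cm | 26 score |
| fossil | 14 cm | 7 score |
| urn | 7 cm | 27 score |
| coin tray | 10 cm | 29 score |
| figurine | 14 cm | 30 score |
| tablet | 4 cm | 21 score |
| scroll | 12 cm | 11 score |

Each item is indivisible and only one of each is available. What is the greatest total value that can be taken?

This is a 0/1 knapsack; check combinations near the capacity.
- urn+figurine+tablet: length 7+14+4=25, value 27+30+21=78
- urn+coin tray+tablet: length 7+10+4=21, value 27+29+21=77
- textile+coin tray+tablet: length 11+10+4=25, value 26+29+21=76
Best: 78 score.

78 score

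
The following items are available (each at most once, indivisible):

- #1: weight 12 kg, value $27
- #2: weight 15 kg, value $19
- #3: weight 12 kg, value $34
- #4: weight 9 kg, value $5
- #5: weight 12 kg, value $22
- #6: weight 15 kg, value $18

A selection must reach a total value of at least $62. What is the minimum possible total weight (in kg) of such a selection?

33

Subsets with value ≥ 62, sorted by total weight:
- #1+#3+#4: weight 33, value 66
- #1+#3+#5: weight 36, value 83
- #1+#2+#3: weight 39, value 80
- #1+#3+#6: weight 39, value 79
Minimum weight: 33 kg.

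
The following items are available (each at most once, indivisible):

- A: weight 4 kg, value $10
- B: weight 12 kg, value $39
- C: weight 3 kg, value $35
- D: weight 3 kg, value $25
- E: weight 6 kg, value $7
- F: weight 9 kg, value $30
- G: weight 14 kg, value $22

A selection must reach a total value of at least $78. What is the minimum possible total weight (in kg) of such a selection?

Subsets with value ≥ 78, sorted by total weight:
- C+D+F: weight 15, value 90
- B+C+D: weight 18, value 99
Minimum weight: 15 kg.

15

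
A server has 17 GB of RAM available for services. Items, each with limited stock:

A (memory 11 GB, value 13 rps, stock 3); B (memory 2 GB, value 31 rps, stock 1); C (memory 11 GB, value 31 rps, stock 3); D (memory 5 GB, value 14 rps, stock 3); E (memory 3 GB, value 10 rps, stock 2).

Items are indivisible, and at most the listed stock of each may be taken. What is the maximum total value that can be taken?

73 rps

Best selections within memory 17 and stock limits:
- 1×B + 3×D: memory 17, value 73
- 1×B + 1×C + 1×E: memory 16, value 72
Best: 73 rps.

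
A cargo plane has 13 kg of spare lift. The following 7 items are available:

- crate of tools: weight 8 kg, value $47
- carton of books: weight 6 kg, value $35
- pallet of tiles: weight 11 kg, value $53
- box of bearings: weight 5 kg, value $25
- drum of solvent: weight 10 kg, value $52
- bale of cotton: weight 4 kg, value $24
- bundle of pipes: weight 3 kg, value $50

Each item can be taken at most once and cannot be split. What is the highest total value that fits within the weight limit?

$109

Check high-value combinations within 13 kg:
- carton of books+bale of cotton+bundle of pipes: weight 6+4+3=13, value 35+24+50=109
- drum of solvent+bundle of pipes: weight 10+3=13, value 52+50=102
- box of bearings+bale of cotton+bundle of pipes: weight 5+4+3=12, value 25+24+50=99
- crate of tools+bundle of pipes: weight 8+3=11, value 47+50=97
Best: $109.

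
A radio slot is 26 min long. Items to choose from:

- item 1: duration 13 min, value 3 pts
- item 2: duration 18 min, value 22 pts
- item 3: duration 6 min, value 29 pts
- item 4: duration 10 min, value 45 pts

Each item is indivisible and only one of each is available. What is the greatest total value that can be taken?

74 pts

This is a 0/1 knapsack; check combinations near the capacity.
- item 3+item 4: duration 6+10=16, value 29+45=74
- item 2+item 3: duration 18+6=24, value 22+29=51
- item 1+item 4: duration 13+10=23, value 3+45=48
- item 4: duration 10, value 45
- item 1+item 3: duration 13+6=19, value 3+29=32
Best: 74 pts.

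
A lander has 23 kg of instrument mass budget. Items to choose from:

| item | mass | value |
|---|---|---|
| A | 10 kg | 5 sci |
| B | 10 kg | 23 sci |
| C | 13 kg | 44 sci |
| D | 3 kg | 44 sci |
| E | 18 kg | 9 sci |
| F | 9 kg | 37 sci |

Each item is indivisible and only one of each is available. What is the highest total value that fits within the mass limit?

104 sci

Check high-value combinations within 23 kg:
- B+D+F: mass 10+3+9=22, value 23+44+37=104
- C+D: mass 13+3=16, value 44+44=88
- A+D+F: mass 10+3+9=22, value 5+44+37=86
Best: 104 sci.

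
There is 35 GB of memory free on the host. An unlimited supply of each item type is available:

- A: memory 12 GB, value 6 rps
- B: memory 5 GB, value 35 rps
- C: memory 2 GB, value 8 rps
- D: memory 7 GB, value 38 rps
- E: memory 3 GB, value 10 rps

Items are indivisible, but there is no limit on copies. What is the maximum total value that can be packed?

245 rps

Best value-per-unit is B at 35/5, and filling with it alone uses memory 7×5=35. No mix of the others beats 7×35 = 245.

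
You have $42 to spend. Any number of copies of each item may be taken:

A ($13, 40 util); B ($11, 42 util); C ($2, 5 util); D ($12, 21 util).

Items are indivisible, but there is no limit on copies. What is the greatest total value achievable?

Best value-per-unit is B at 42/11; filling with it alone gives 3×42 = 126.
Optimal mix: 3×B + 4×C → cost 41, value 146.

146 util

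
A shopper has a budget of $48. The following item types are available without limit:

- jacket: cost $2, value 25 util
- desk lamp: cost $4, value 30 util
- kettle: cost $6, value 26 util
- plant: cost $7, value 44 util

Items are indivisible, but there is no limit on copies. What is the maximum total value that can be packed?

600 util

Best value-per-unit is jacket at 25/2, and filling with it alone uses cost 24×2=48. No mix of the others beats 24×25 = 600.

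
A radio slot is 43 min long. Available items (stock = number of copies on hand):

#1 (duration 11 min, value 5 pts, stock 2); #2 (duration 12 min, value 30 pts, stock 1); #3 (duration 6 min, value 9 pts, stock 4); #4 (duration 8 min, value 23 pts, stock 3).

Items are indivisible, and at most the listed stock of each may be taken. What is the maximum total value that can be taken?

Top feasible selections:
- 1×#2 + 1×#3 + 3×#4: duration 42, value 108
- 1×#2 + 3×#4: duration 36, value 99
- 3×#3 + 3×#4: duration 42, value 96
Best: 108 pts.

108 pts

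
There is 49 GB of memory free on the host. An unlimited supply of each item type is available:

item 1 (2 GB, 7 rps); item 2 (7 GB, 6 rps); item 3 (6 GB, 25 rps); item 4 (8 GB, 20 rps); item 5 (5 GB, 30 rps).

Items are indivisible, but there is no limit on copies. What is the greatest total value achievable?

284 rps

Best value-per-unit is item 5 at 30/5; filling with it alone gives 9×30 = 270.
Optimal mix: 2×item 1 + 9×item 5 → memory 49, value 284.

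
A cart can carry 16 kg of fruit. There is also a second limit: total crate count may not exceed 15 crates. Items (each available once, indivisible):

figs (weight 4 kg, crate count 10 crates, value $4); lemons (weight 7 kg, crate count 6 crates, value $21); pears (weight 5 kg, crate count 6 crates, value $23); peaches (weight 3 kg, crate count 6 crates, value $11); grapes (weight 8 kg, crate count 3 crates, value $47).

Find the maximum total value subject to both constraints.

$81

Feasible sets respecting both limits:
- pears+peaches+grapes: weight 16, crate count 15, value 81
- pears+grapes: weight 13, crate count 9, value 70
- lemons+grapes: weight 15, crate count 9, value 68
- peaches+grapes: weight 11, crate count 9, value 58
Best: $81.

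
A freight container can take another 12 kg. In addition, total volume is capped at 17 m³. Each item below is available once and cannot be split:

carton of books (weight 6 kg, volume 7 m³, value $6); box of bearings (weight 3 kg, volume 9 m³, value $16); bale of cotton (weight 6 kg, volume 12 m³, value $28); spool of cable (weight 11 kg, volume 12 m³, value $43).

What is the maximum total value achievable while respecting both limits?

$43

Feasible sets respecting both limits:
- spool of cable: weight 11, volume 12, value 43
- bale of cotton: weight 6, volume 12, value 28
- carton of books+box of bearings: weight 9, volume 16, value 22
Best: $43.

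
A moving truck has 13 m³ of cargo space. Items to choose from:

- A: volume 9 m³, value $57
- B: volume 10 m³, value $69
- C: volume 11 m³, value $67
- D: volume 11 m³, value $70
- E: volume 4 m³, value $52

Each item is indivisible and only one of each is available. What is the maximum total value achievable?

$109

Check high-value combinations within 13 m³:
- A+E: volume 9+4=13, value 57+52=109
- D: volume 11, value 70
- B: volume 10, value 69
- C: volume 11, value 67
Best: $109.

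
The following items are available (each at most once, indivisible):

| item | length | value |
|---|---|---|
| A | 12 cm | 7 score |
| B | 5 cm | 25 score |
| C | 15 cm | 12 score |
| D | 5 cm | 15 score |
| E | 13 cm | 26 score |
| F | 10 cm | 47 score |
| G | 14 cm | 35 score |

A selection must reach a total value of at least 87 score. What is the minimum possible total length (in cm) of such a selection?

Subsets with value ≥ 87, sorted by total length:
- B+D+F: length 20, value 87
- B+E+F: length 28, value 98
- D+E+F: length 28, value 88
Minimum length: 20 cm.

20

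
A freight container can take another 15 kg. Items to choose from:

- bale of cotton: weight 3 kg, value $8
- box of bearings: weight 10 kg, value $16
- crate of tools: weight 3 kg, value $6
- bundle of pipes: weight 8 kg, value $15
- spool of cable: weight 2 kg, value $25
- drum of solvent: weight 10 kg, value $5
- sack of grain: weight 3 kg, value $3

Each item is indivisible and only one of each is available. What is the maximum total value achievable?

$49

This is a 0/1 knapsack; check combinations near the capacity.
- bale of cotton+box of bearings+spool of cable: weight 3+10+2=15, value 8+16+25=49
- bale of cotton+bundle of pipes+spool of cable: weight 3+8+2=13, value 8+15+25=48
- box of bearings+crate of tools+spool of cable: weight 10+3+2=15, value 16+6+25=47
Best: $49.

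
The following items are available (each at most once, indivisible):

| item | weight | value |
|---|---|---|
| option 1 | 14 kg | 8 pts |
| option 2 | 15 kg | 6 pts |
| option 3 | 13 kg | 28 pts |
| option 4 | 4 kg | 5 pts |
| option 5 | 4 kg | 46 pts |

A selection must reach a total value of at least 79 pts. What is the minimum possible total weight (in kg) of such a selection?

Subsets with value ≥ 79, sorted by total weight:
- option 3+option 4+option 5: weight 21, value 79
- option 1+option 3+option 5: weight 31, value 82
- option 2+option 3+option 5: weight 32, value 80
Minimum weight: 21 kg.

21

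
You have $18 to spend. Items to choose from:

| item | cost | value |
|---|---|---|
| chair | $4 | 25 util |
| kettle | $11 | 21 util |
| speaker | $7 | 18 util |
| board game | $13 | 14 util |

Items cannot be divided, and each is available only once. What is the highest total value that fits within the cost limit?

Check high-value combinations within $18:
- chair+kettle: cost 4+11=15, value 25+21=46
- chair+speaker: cost 4+7=11, value 25+18=43
- chair+board game: cost 4+13=17, value 25+14=39
- kettle+speaker: cost 11+7=18, value 21+18=39
- chair: cost 4, value 25
Best: 46 util.

46 util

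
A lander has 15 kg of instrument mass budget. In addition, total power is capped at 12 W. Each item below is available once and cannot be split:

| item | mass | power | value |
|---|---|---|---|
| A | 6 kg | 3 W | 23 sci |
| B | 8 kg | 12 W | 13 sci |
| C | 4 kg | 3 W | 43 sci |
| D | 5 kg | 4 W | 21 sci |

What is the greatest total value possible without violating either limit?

87 sci

Feasible sets respecting both limits:
- A+C+D: mass 15, power 10, value 87
- A+C: mass 10, power 6, value 66
- C+D: mass 9, power 7, value 64
- A+D: mass 11, power 7, value 44
Best: 87 sci.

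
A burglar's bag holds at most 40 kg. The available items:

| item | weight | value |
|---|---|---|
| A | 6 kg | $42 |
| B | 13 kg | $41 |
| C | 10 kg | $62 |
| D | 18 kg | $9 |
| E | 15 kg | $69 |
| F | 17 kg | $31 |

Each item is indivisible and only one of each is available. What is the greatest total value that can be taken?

$173

Check high-value combinations within 40 kg:
- A+C+E: weight 6+10+15=31, value 42+62+69=173
- B+C+E: weight 13+10+15=38, value 41+62+69=172
- A+B+E: weight 6+13+15=34, value 42+41+69=152
- A+B+C: weight 6+13+10=29, value 42+41+62=145
Best: $173.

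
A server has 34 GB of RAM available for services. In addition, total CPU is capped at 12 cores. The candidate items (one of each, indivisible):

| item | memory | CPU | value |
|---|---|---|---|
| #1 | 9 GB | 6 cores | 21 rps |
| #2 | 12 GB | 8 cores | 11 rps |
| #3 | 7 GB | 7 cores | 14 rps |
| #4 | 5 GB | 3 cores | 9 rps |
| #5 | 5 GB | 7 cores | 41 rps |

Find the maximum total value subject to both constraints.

50 rps

Feasible sets respecting both limits:
- #4+#5: memory 10, CPU 10, value 50
- #5: memory 5, CPU 7, value 41
- #1+#4: memory 14, CPU 9, value 30
- #3+#4: memory 12, CPU 10, value 23
Best: 50 rps.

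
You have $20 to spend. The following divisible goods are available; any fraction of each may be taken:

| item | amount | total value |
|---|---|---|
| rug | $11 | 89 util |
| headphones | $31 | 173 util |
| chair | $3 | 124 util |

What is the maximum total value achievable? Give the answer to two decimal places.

246.48

Take in order of value per unit:
- chair (124/3 per unit): all 3 → value 124, running total 124.00
- rug (89/11 per unit): all 11 → value 89, running total 213.00
- headphones (173/31 per unit): 6 of 31 → value 6×173/31 = 33.4839, running total 246.48
Total 246.48.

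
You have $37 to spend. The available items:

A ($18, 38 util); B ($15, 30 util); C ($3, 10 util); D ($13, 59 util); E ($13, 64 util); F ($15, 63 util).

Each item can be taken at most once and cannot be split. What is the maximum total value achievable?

137 util

Check high-value combinations within $37:
- C+E+F: cost 3+13+15=31, value 10+64+63=137
- C+D+E: cost 3+13+13=29, value 10+59+64=133
- C+D+F: cost 3+13+15=31, value 10+59+63=132
- E+F: cost 13+15=28, value 64+63=127
- D+E: cost 13+13=26, value 59+64=123
Best: 137 util.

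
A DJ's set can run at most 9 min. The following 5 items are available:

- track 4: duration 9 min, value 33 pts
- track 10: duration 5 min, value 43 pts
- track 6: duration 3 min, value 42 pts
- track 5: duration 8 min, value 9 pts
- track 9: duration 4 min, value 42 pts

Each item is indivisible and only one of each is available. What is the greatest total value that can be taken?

85 pts

Check high-value combinations within 9 min:
- track 10+track 6: duration 5+3=8, value 43+42=85
- track 10+track 9: duration 5+4=9, value 43+42=85
- track 6+track 9: duration 3+4=7, value 42+42=84
Best: 85 pts.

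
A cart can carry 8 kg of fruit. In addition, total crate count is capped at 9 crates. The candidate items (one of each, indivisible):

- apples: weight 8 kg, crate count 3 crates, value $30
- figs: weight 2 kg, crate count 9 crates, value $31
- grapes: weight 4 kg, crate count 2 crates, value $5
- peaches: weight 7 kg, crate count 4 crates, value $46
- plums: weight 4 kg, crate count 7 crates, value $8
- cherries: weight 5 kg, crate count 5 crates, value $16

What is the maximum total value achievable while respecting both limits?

Feasible sets respecting both limits:
- peaches: weight 7, crate count 4, value 46
- figs: weight 2, crate count 9, value 31
- apples: weight 8, crate count 3, value 30
- cherries: weight 5, crate count 5, value 16
Best: $46.

$46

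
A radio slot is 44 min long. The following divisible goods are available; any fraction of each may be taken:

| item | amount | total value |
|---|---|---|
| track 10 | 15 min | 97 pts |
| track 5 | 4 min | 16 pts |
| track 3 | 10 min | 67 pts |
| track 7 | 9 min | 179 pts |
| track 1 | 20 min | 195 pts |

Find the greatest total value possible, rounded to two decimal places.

Take in order of value per unit:
- track 7 (179/9 per unit): all 9 → value 179, running total 179.00
- track 1 (195/20 per unit): all 20 → value 195, running total 374.00
- track 3 (67/10 per unit): all 10 → value 67, running total 441.00
- track 10 (97/15 per unit): 5 of 15 → value 5×97/15 = 32.3333, running total 473.33
Total 473.33.

473.33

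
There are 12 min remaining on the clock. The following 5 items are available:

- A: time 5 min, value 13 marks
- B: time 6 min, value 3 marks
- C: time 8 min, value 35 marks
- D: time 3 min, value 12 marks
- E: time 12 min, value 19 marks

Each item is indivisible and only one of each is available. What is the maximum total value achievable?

This is a 0/1 knapsack; check combinations near the capacity.
- C+D: time 8+3=11, value 35+12=47
- C: time 8, value 35
- A+D: time 5+3=8, value 13+12=25
- E: time 12, value 19
- A+B: time 5+6=11, value 13+3=16
Best: 47 marks.

47 marks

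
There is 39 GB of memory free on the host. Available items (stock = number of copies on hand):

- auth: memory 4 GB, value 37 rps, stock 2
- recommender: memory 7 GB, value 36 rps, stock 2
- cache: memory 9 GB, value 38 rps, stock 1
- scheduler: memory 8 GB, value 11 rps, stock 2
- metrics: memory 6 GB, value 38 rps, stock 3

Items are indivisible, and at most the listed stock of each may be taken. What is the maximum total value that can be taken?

226 rps

Top feasible selections:
- 2×auth + 1×cache + 3×metrics: memory 35, value 226
- 1×auth + 1×recommender + 1×cache + 3×metrics: memory 38, value 225
- 2×auth + 1×recommender + 3×metrics: memory 33, value 224
Best: 226 rps.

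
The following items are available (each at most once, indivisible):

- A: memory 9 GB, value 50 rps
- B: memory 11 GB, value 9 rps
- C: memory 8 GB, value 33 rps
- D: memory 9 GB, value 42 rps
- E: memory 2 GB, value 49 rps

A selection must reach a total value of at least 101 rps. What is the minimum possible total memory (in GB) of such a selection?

Subsets with value ≥ 101, sorted by total memory:
- A+C+E: memory 19, value 132
- C+D+E: memory 19, value 124
Minimum memory: 19 GB.

19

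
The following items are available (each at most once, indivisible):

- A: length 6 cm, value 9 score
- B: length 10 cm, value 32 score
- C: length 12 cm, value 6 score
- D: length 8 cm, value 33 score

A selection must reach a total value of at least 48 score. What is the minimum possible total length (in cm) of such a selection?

18

Subsets with value ≥ 48, sorted by total length:
- B+D: length 18, value 65
- A+B+D: length 24, value 74
- A+C+D: length 26, value 48
- B+C+D: length 30, value 71
Minimum length: 18 cm.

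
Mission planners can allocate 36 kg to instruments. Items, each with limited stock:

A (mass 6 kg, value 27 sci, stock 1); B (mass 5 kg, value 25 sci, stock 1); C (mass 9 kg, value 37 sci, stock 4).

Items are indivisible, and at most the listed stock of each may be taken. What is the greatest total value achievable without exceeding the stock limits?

148 sci

Best selections within mass 36 and stock limits:
- 4×C: mass 36, value 148
- 1×A + 3×C: mass 33, value 138
Best: 148 sci.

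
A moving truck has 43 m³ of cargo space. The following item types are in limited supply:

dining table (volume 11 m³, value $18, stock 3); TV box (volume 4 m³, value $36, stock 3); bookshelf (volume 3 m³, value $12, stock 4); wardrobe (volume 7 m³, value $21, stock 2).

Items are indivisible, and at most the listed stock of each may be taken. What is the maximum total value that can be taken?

Best selections within volume 43 and stock limits:
- 3×TV box + 4×bookshelf + 2×wardrobe: volume 38, value 198
- 1×dining table + 3×TV box + 4×bookshelf + 1×wardrobe: volume 42, value 195
- 1×dining table + 3×TV box + 2×bookshelf + 2×wardrobe: volume 43, value 192
Best: $198.

$198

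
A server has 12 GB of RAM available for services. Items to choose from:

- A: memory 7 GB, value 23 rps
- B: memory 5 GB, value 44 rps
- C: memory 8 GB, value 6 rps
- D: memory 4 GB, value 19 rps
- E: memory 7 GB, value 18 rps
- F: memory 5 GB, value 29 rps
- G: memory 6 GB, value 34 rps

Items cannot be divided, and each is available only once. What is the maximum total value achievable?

78 rps

This is a 0/1 knapsack; check combinations near the capacity.
- B+G: memory 5+6=11, value 44+34=78
- B+F: memory 5+5=10, value 44+29=73
- A+B: memory 7+5=12, value 23+44=67
- B+D: memory 5+4=9, value 44+19=63
Best: 78 rps.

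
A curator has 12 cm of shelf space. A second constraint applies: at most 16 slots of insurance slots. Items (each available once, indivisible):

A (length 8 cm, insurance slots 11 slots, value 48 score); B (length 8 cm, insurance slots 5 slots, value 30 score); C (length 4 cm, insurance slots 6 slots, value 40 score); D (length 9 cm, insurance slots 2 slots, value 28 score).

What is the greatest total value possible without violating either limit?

70 score

Feasible sets respecting both limits:
- B+C: length 12, insurance slots 11, value 70
- A: length 8, insurance slots 11, value 48
- C: length 4, insurance slots 6, value 40
Best: 70 score.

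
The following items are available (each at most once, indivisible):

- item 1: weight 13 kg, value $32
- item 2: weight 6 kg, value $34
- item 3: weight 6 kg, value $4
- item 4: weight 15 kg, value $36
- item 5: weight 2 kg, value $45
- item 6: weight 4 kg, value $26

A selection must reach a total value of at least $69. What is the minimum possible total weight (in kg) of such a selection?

Subsets with value ≥ 69, sorted by total weight:
- item 5+item 6: weight 6, value 71
- item 2+item 5: weight 8, value 79
- item 2+item 5+item 6: weight 12, value 105
- item 3+item 5+item 6: weight 12, value 75
Minimum weight: 6 kg.

6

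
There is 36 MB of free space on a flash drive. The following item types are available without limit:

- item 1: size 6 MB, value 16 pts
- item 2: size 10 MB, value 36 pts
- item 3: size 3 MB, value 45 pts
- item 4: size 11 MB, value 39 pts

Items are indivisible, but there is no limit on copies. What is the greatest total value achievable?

540 pts

Best value-per-unit is item 3 at 45/3, and filling with it alone uses size 12×3=36. No mix of the others beats 12×45 = 540.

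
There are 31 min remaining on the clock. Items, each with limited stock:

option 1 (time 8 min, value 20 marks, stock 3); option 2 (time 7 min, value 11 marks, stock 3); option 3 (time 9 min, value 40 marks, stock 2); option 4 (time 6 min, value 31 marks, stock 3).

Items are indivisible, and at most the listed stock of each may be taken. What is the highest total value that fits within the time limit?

Best selections within time 31 and stock limits:
- 2×option 3 + 2×option 4: time 30, value 142
- 1×option 3 + 3×option 4: time 27, value 133
- 1×option 1 + 1×option 3 + 2×option 4: time 29, value 122
- 1×option 2 + 2×option 3 + 1×option 4: time 31, value 122
Best: 142 marks.

142 marks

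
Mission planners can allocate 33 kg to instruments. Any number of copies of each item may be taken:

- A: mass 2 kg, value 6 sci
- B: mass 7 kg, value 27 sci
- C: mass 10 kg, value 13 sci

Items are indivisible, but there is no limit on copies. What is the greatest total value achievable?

120 sci

Best value-per-unit is B at 27/7; filling with it alone gives 4×27 = 108.
Optimal mix: 2×A + 4×B → mass 32, value 120.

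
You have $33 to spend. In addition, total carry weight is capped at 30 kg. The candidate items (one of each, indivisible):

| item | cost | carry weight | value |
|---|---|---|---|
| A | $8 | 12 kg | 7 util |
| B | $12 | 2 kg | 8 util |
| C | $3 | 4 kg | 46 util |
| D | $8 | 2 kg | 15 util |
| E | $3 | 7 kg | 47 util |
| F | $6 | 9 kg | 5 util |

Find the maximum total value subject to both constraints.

121 util

Feasible sets respecting both limits:
- B+C+D+E+F: cost 32, carry weight 24, value 121
- B+C+D+E: cost 26, carry weight 15, value 116
- A+C+D+E: cost 22, carry weight 25, value 115
Best: 121 util.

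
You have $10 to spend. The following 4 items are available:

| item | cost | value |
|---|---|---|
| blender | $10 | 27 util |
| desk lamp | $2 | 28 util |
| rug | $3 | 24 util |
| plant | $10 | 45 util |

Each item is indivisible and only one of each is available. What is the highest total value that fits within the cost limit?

Check high-value combinations within $10:
- desk lamp+rug: cost 2+3=5, value 28+24=52
- plant: cost 10, value 45
- desk lamp: cost 2, value 28
Best: 52 util.

52 util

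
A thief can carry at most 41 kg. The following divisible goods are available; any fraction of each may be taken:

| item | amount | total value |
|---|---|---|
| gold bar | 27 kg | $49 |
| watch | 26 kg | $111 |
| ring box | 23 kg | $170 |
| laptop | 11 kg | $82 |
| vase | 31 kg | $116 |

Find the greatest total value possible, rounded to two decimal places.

281.88

Take in order of value per unit:
- laptop (82/11 per unit): all 11 → value 82, running total 82.00
- ring box (170/23 per unit): all 23 → value 170, running total 252.00
- watch (111/26 per unit): 7 of 26 → value 7×111/26 = 29.8846, running total 281.88
Total 281.88.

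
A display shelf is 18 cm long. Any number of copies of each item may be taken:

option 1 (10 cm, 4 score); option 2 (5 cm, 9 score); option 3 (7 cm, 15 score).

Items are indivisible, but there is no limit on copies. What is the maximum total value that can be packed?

33 score

Best value-per-unit is option 3 at 15/7; filling with it alone gives 2×15 = 30.
Optimal mix: 2×option 2 + 1×option 3 → length 17, value 33.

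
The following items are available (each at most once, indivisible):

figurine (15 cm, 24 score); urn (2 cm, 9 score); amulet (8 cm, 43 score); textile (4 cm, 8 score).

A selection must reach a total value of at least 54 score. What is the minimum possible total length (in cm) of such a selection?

14

Subsets with value ≥ 54, sorted by total length:
- urn+amulet+textile: length 14, value 60
- figurine+amulet: length 23, value 67
- figurine+urn+amulet: length 25, value 76
- figurine+amulet+textile: length 27, value 75
Minimum length: 14 cm.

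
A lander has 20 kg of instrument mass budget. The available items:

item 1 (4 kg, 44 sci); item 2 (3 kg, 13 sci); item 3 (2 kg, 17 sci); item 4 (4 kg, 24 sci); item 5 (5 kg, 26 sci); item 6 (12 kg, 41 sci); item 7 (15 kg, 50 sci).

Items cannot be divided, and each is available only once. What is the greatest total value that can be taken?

124 sci

This is a 0/1 knapsack; check combinations near the capacity.
- item 1+item 2+item 3+item 4+item 5: mass 4+3+2+4+5=18, value 44+13+17+24+26=124
- item 1+item 3+item 4+item 5: mass 4+2+4+5=15, value 44+17+24+26=111
- item 1+item 4+item 6: mass 4+4+12=20, value 44+24+41=109
- item 1+item 2+item 4+item 5: mass 4+3+4+5=16, value 44+13+24+26=107
- item 1+item 3+item 6: mass 4+2+12=18, value 44+17+41=102
Best: 124 sci.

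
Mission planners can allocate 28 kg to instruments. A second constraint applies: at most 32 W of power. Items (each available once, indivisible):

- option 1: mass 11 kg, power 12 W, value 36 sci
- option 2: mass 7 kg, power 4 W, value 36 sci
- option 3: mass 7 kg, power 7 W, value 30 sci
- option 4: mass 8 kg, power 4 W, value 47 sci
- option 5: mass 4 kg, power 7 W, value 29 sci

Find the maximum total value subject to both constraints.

142 sci

Feasible sets respecting both limits:
- option 2+option 3+option 4+option 5: mass 26, power 22, value 142
- option 1+option 2+option 4: mass 26, power 20, value 119
- option 1+option 3+option 4: mass 26, power 23, value 113
- option 2+option 3+option 4: mass 22, power 15, value 113
Best: 142 sci.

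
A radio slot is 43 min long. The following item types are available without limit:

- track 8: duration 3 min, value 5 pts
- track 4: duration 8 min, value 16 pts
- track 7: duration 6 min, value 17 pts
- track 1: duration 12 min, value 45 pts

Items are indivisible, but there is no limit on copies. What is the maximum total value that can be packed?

Best value-per-unit is track 1 at 45/12; filling with it alone gives 3×45 = 135.
Optimal mix: 1×track 7 + 3×track 1 → duration 42, value 152.

152 pts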